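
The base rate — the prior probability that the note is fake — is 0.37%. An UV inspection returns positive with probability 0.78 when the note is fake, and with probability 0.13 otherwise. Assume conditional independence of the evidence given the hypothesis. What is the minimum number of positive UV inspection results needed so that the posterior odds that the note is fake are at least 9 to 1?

Prior odds: 0.0037 ÷ 0.9963 = 37/9963.
Likelihood ratio of a positive result = 0.78/0.13 = 6.
Target odds = 9.
Require 6ⁿ ≥ 9 ÷ (37/9963) = 89667/37.
6⁴ = 1296 falls short of 89667/37 but 6⁵ = 7776 reaches it, so n = 5.

5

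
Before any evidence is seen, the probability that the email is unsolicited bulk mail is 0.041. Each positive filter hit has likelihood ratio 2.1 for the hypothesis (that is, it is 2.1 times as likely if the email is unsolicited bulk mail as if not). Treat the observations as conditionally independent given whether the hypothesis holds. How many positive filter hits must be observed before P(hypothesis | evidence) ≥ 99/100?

Prior odds: 0.041 ÷ 0.959 = 41/959.
Likelihood ratio per positive filter hit = 2.1.
Target posterior odds = 0.99/0.01 = 99.
Require 2.1ⁿ ≥ 99 ÷ (41/959) = 94941/41.
2.1¹⁰ ≈1667.99 falls short of 94941/41 but 2.1¹¹ ≈3502.78 reaches it, so n = 11.

11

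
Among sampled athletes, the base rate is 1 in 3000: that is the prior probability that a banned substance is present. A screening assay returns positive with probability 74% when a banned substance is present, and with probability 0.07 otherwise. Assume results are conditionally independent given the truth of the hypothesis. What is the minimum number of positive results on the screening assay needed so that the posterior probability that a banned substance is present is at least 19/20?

Prior odds: (1/3000) ÷ (2999/3000) = 1/2999.
Likelihood ratio of a positive result = 0.74/0.07 = 74/7.
Target posterior odds = 0.95/0.05 = 19.
Require (74/7)ⁿ ≥ 19 ÷ (1/2999) = 56981.
(74/7)⁴ = 29986576/2401 falls short of 56981 but (74/7)⁵ ≈132029 reaches it, so n = 5.

5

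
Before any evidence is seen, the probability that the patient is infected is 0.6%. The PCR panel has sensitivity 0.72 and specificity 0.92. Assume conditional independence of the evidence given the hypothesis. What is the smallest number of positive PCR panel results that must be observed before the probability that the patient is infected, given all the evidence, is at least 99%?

Prior odds: 0.006 ÷ 0.994 = 3/497.
False-positive rate = 1 − 0.92 = 0.08; likelihood ratio of a positive = 0.72/0.08 = 9.
Target posterior odds = 0.99/0.01 = 99.
Need (3/497) × 9ⁿ ≥ 99, i.e. 9ⁿ ≥ 16401.
9⁴ = 6561 falls short of 16401 but 9⁵ = 59049 reaches it, so n = 5.

5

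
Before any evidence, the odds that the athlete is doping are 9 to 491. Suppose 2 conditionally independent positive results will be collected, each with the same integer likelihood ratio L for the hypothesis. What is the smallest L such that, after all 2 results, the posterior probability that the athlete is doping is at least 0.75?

Prior odds = 9/491.
Target odds = 0.75/0.25 = 3.
Need L² ≥ 3 ÷ (9/491) = 491/3.
12² = 144 < 491/3 ≤ 169 = 13², so L = 13.

13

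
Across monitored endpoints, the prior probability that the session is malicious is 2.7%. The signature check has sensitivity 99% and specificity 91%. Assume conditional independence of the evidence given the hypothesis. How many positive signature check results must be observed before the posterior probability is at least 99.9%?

Prior odds: 0.027 ÷ 0.973 = 27/973.
False-positive rate = 1 − 0.91 = 0.09; likelihood ratio of a positive = 0.99/0.09 = 11.
Target posterior odds = 0.999/0.001 = 999.
Need (27/973) × 11ⁿ ≥ 999, i.e. 11ⁿ ≥ 36001.
11⁴ = 14641 falls short of 36001 but 11⁵ = 161051 reaches it, so n = 5.

5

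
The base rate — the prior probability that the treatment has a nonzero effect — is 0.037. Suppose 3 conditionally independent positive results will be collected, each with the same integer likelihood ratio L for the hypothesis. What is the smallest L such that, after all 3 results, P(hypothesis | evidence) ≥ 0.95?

8

Prior odds = 0.037/0.963 = 37/963.
Target odds = 0.95/0.05 = 19.
Need L³ ≥ 19 ÷ (37/963) = 18297/37.
7³ = 343 < 18297/37 ≤ 512 = 8³, so L = 8.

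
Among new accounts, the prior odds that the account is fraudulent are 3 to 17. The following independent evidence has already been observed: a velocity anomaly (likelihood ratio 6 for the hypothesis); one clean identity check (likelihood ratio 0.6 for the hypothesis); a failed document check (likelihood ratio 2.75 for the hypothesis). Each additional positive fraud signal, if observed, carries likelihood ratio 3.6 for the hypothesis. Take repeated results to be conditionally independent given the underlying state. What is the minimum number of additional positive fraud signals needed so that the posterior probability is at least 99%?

4

Prior odds = 3/17.
Combined Bayes factor of the evidence already in hand = 6 × 0.6 × 2.75 = 9.9.
Odds after that evidence = (3/17) × 9.9 = 297/170.
Target odds = 0.99/0.01 = 99.
Need 3.6ⁿ ≥ 99 ÷ (297/170) = 170/3.
3.6³ = 46.656 falls short of 170/3 but 3.6⁴ = 167.9616 reaches it, so n = 4.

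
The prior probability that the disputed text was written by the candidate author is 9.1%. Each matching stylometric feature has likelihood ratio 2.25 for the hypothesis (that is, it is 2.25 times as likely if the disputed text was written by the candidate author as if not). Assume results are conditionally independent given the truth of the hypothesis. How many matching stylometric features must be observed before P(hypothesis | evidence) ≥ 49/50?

8

Prior odds: 0.091 ÷ 0.909 = 91/909.
Likelihood ratio per matching stylometric feature = 2.25.
Target posterior odds = 0.98/0.02 = 49.
Need (91/909) × 2.25ⁿ ≥ 49, i.e. 2.25ⁿ ≥ 6363/13.
2.25⁷ = 4782969/16384 falls short of 6363/13 but 2.25⁸ = 43046721/65536 reaches it, so n = 8.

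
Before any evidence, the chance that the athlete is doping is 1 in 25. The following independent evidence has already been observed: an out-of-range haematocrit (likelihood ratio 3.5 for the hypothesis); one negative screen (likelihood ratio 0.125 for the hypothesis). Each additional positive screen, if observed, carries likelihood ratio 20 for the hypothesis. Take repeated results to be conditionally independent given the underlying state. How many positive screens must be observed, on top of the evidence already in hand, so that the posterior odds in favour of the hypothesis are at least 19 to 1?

Prior odds = 0.04/0.96 = 1/24.
Combined Bayes factor of the evidence already in hand = 3.5 × 0.125 = 0.4375.
Odds after that evidence = (1/24) × 0.4375 = 7/384.
Target odds = 19.
Need 20ⁿ ≥ 19 ÷ (7/384) = 7296/7.
20² = 400 falls short of 7296/7 but 20³ = 8000 reaches it, so n = 3.

3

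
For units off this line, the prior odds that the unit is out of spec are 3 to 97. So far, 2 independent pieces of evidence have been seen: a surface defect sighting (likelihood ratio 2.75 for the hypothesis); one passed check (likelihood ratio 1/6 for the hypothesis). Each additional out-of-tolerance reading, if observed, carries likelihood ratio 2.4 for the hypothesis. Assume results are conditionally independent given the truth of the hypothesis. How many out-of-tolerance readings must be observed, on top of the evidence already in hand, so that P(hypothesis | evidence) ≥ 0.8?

7

Prior odds = 3/97.
Combined Bayes factor of the evidence already in hand = 2.75 × (1/6) = 11/24.
Odds after that evidence = (3/97) × 11/24 = 11/776.
Target odds = 0.8/0.2 = 4.
Need 2.4ⁿ ≥ 4 ÷ (11/776) = 3104/11.
2.4⁶ = 2985984/15625 falls short of 3104/11 but 2.4⁷ = 35831808/78125 reaches it, so n = 7.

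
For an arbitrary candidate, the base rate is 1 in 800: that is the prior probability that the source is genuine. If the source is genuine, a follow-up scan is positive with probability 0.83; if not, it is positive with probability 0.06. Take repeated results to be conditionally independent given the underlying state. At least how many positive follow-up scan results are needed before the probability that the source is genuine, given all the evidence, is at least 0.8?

4

Prior odds: 0.00125 ÷ 0.99875 = 1/799.
Likelihood ratio of a positive = 0.83/0.06 = 83/6.
Target odds: 0.8 ÷ 0.2 = 4.
Require (83/6)ⁿ ≥ 4 ÷ (1/799) = 3196.
(83/6)³ = 571787/216 falls short of 3196 but (83/6)⁴ = 47458321/1296 reaches it, so n = 4.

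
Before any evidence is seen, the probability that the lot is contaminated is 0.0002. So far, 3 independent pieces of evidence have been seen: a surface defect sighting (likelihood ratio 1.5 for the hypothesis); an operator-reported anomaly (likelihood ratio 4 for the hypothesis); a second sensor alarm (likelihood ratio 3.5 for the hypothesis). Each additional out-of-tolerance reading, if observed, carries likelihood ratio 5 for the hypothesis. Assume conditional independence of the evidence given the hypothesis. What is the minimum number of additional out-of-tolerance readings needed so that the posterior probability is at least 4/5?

5

Prior odds = 0.0002/0.9998 = 1/4999.
Combined Bayes factor of the evidence already in hand = 1.5 × 4 × 3.5 = 21.
Odds after that evidence = (1/4999) × 21 = 21/4999.
Target odds = 0.8/0.2 = 4.
Need 5ⁿ ≥ 4 ÷ (21/4999) = 19996/21.
5⁴ = 625 falls short of 19996/21 but 5⁵ = 3125 reaches it, so n = 5.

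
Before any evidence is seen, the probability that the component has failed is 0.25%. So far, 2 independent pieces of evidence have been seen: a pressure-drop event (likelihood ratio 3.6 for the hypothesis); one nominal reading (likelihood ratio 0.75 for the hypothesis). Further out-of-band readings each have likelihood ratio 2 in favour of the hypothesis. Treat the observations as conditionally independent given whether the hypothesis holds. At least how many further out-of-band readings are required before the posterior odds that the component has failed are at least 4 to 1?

Prior odds = 0.0025/0.9975 = 1/399.
Combined Bayes factor of the evidence already in hand = 3.6 × 0.75 = 2.7.
Odds after that evidence = (1/399) × 2.7 = 9/1330.
Target odds = 4.
Need 2ⁿ ≥ 4 ÷ (9/1330) = 5320/9.
2⁹ = 512 falls short of 5320/9 but 2¹⁰ = 1024 reaches it, so n = 10.

10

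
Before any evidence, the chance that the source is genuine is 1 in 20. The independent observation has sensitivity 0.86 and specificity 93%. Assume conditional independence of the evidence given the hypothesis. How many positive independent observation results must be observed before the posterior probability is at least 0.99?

4

Prior odds: 0.05 ÷ 0.95 = 1/19.
False-positive rate = 1 − 0.93 = 0.07; likelihood ratio of a positive = 0.86/0.07 = 86/7.
Target odds: 0.99 ÷ 0.01 = 99.
Need (1/19) × (86/7)ⁿ ≥ 99, i.e. (86/7)ⁿ ≥ 1881.
(86/7)³ = 636056/343 falls short of 1881 but (86/7)⁴ = 54700816/2401 reaches it, so n = 4.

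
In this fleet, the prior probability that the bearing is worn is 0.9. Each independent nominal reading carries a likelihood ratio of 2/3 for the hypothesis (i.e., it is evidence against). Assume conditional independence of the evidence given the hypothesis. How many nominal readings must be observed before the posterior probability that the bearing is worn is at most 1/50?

Prior odds: 0.9 ÷ 0.1 = 9.
Likelihood ratio per nominal reading = 2/3.
Target posterior odds = 0.02/0.98 = 1/49.
Require (2/3)ⁿ ≤ 1/49 ÷ 9 = 1/441.
(2/3)¹⁵ = 32768/14348907 is still above 1/441 but (2/3)¹⁶ = 65536/43046721 is at or below it, so n = 16.

16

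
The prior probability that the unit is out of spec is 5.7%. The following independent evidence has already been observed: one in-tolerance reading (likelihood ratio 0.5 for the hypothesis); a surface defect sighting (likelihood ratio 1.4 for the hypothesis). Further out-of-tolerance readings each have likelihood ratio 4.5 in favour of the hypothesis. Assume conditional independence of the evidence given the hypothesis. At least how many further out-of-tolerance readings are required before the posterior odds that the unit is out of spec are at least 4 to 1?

4

Prior odds = 0.057/0.943 = 57/943.
Combined Bayes factor of the evidence already in hand = 0.5 × 1.4 = 0.7.
Odds after that evidence = (57/943) × 0.7 = 399/9430.
Target odds = 4.
Need 4.5ⁿ ≥ 4 ÷ (399/9430) = 37720/399.
4.5³ = 91.125 falls short of 37720/399 but 4.5⁴ = 410.0625 reaches it, so n = 4.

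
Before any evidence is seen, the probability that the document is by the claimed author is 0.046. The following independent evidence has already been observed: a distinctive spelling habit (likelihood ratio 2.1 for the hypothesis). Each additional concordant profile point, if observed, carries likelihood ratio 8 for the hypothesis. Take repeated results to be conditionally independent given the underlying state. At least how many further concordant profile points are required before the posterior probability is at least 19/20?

3

Prior odds = 0.046/0.954 = 23/477.
Bayes factor of the evidence already in hand = 2.1.
Odds after that evidence = (23/477) × 2.1 = 161/1590.
Target odds = 0.95/0.05 = 19.
Need 8ⁿ ≥ 19 ÷ (161/1590) = 30210/161.
8² = 64 falls short of 30210/161 but 8³ = 512 reaches it, so n = 3.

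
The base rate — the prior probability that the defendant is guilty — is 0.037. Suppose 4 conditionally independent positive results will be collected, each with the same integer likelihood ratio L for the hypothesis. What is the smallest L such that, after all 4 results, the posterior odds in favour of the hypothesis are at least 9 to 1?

4

Prior odds = 0.037/0.963 = 37/963.
Target odds = 9.
Need L⁴ ≥ 9 ÷ (37/963) = 8667/37.
3⁴ = 81 < 8667/37 ≤ 256 = 4⁴, so L = 4.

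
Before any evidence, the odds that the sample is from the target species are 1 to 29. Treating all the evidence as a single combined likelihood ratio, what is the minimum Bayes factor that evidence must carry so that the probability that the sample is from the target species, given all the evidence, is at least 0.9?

261

Prior odds = 1/29.
Target odds = 0.9/0.1 = 9.
Required Bayes factor = 9 ÷ (1/29) = 261.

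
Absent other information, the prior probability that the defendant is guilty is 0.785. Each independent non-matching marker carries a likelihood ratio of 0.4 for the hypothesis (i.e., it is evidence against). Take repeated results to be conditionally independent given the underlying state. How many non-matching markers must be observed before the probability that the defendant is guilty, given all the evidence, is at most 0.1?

4

Prior odds = 0.785/0.215 = 157/43.
Likelihood ratio per non-matching marker = 0.4.
Target posterior odds = 0.1/0.9 = 1/9.
Require 0.4ⁿ ≤ 1/9 ÷ (157/43) = 43/1413.
0.4³ = 0.064 is still above 43/1413 but 0.4⁴ = 0.0256 is at or below it, so n = 4.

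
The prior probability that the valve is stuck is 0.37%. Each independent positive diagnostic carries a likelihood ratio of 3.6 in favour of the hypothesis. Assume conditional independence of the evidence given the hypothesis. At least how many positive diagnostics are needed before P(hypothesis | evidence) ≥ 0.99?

8

Prior odds = 0.0037/0.9963 = 37/9963.
Likelihood ratio per positive diagnostic = 3.6.
Target posterior odds = 0.99/0.01 = 99.
Need (37/9963) × 3.6ⁿ ≥ 99, i.e. 3.6ⁿ ≥ 986337/37.
3.6⁷ = 612220032/78125 falls short of 986337/37 but 3.6⁸ ≈28211.1 reaches it, so n = 8.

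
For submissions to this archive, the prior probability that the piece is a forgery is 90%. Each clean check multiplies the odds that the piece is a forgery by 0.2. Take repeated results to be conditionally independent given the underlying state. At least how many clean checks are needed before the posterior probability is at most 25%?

Prior odds: 0.9 ÷ 0.1 = 9.
Likelihood ratio per clean check = 0.2.
Target posterior odds = 0.25/0.75 = 1/3.
Need 9 × 0.2ⁿ ≤ 1/3, i.e. 0.2ⁿ ≤ 1/27.
0.2² = 0.04 is still above 1/27 but 0.2³ = 0.008 is at or below it, so n = 3.

3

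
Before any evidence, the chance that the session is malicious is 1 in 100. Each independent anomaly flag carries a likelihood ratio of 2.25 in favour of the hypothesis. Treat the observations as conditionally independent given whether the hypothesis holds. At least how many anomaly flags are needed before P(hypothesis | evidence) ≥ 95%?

10

Prior odds = 0.01/0.99 = 1/99.
Likelihood ratio per anomaly flag = 2.25.
Target odds: 0.95 ÷ 0.05 = 19.
Require 2.25ⁿ ≥ 19 ÷ (1/99) = 1881.
2.25⁹ = 387420489/262144 falls short of 1881 but 2.25¹⁰ ≈3325.26 reaches it, so n = 10.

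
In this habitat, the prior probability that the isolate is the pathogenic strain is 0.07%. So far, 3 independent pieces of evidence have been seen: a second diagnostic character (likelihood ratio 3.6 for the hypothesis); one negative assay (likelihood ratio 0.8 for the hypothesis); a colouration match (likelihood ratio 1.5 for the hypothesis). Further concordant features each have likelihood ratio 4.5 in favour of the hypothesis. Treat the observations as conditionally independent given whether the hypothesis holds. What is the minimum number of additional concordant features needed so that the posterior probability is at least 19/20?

6

Prior odds = 0.0007/0.9993 = 7/9993.
Combined Bayes factor of the evidence already in hand = 3.6 × 0.8 × 1.5 = 4.32.
Odds after that evidence = (7/9993) × 4.32 = 252/83275.
Target odds = 0.95/0.05 = 19.
Need 4.5ⁿ ≥ 19 ÷ (252/83275) = 1582225/252.
4.5⁵ = 1845.28125 falls short of 1582225/252 but 4.5⁶ = 8303.765625 reaches it, so n = 6.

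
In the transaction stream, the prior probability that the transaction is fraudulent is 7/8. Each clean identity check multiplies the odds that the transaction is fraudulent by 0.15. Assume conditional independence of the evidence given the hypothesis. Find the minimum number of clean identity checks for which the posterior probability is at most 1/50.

4

Prior odds: 0.875 ÷ 0.125 = 7.
Likelihood ratio per clean identity check = 0.15.
Target posterior odds = 0.02/0.98 = 1/49.
Require 0.15ⁿ ≤ 1/49 ÷ 7 = 1/343.
0.15³ = 0.003375 is still above 1/343 but 0.15⁴ = 81/160000 is at or below it, so n = 4.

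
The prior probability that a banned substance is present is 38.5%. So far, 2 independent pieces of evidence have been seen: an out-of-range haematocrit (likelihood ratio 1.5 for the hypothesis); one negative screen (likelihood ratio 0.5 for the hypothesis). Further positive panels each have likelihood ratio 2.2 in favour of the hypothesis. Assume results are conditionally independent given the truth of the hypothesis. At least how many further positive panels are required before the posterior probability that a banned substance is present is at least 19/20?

Prior odds = 0.385/0.615 = 77/123.
Combined Bayes factor of the evidence already in hand = 1.5 × 0.5 = 0.75.
Odds after that evidence = (77/123) × 0.75 = 77/164.
Target odds = 0.95/0.05 = 19.
Need 2.2ⁿ ≥ 19 ÷ (77/164) = 3116/77.
2.2⁴ = 23.4256 falls short of 3116/77 but 2.2⁵ = 51.53632 reaches it, so n = 5.

5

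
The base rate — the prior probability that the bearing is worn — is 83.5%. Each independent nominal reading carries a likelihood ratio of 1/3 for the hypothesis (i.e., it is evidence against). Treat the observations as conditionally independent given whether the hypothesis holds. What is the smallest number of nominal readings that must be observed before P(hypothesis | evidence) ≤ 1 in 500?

Prior odds: 0.835 ÷ 0.165 = 167/33.
Likelihood ratio per nominal reading = 1/3.
Target posterior odds = 0.002/0.998 = 1/499.
Need (167/33) × (1/3)ⁿ ≤ 1/499, i.e. (1/3)ⁿ ≤ 33/83333.
(1/3)⁷ = 1/2187 is still above 33/83333 but (1/3)⁸ = 1/6561 is at or below it, so n = 8.

8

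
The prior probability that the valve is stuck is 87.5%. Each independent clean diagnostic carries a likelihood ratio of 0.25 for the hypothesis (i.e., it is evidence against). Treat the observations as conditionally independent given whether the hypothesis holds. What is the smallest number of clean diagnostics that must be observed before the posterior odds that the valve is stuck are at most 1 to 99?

Prior odds: 0.875 ÷ 0.125 = 7.
Likelihood ratio per clean diagnostic = 0.25.
Target odds = 1/99.
Need 7 × 0.25ⁿ ≤ 1/99, i.e. 0.25ⁿ ≤ 1/693.
0.25⁴ = 0.00390625 is still above 1/693 but 0.25⁵ = 1/1024 is at or below it, so n = 5.

5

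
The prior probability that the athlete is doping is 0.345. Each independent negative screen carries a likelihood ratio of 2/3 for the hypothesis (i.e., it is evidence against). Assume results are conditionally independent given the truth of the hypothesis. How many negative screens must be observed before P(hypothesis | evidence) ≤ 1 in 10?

Prior odds = 0.345/0.655 = 69/131.
Likelihood ratio per negative screen = 2/3.
Target odds: 0.1 ÷ 0.9 = 1/9.
Require (2/3)ⁿ ≤ 1/9 ÷ (69/131) = 131/621.
(2/3)³ = 8/27 is still above 131/621 but (2/3)⁴ = 16/81 is at or below it, so n = 4.

4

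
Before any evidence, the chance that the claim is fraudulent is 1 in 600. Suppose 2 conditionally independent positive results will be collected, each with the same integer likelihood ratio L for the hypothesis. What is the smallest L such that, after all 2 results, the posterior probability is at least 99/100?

244

Prior odds = (1/600)/(599/600) = 1/599.
Target odds = 0.99/0.01 = 99.
Need L² ≥ 99 ÷ (1/599) = 59301.
243² = 59049 < 59301 ≤ 59536 = 244², so L = 244.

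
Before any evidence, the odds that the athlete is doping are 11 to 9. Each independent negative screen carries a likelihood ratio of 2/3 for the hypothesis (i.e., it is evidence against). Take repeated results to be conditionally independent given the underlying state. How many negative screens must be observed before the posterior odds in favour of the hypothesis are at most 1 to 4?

4

Prior odds = 11/9.
Likelihood ratio per negative screen = 2/3.
Target odds = 0.25.
Need (11/9) × (2/3)ⁿ ≤ 0.25, i.e. (2/3)ⁿ ≤ 9/44.
(2/3)³ = 8/27 is still above 9/44 but (2/3)⁴ = 16/81 is at or below it, so n = 4.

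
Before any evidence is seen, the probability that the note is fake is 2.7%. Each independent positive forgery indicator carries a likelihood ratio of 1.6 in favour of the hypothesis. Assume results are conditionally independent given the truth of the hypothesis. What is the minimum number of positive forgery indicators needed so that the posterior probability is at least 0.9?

13

Prior odds = 0.027/0.973 = 27/973.
Likelihood ratio per positive forgery indicator = 1.6.
Target posterior odds = 0.9/0.1 = 9.
Require 1.6ⁿ ≥ 9 ÷ (27/973) = 973/3.
1.6¹² ≈281.475 falls short of 973/3 but 1.6¹³ ≈450.36 reaches it, so n = 13.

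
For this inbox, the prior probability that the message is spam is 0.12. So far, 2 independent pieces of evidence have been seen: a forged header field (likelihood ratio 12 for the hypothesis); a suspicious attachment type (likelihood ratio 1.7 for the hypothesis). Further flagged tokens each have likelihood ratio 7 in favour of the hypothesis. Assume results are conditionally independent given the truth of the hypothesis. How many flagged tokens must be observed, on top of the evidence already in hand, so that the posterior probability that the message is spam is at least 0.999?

Prior odds = 0.12/0.88 = 3/22.
Combined Bayes factor of the evidence already in hand = 12 × 1.7 = 20.4.
Odds after that evidence = (3/22) × 20.4 = 153/55.
Target odds = 0.999/0.001 = 999.
Need 7ⁿ ≥ 999 ÷ (153/55) = 6105/17.
7³ = 343 falls short of 6105/17 but 7⁴ = 2401 reaches it, so n = 4.

4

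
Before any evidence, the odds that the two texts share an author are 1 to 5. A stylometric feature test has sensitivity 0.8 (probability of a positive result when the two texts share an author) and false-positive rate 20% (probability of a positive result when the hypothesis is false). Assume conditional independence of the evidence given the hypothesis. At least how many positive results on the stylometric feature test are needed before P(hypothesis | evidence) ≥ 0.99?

5

Prior odds = 0.2.
Likelihood ratio of a positive result = 0.8/0.2 = 4.
Target odds: 0.99 ÷ 0.01 = 99.
Require 4ⁿ ≥ 99 ÷ 0.2 = 495.
4⁴ = 256 falls short of 495 but 4⁵ = 1024 reaches it, so n = 5.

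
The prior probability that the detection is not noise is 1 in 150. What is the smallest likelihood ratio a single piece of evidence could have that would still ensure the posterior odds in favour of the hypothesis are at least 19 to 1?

Prior odds = (1/150)/(149/150) = 1/149.
Target odds = 19.
Required Bayes factor = 19 ÷ (1/149) = 2831.

2831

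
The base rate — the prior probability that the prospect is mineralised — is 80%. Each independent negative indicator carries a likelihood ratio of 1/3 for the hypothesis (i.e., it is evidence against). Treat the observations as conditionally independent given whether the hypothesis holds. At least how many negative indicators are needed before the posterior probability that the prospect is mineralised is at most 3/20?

Prior odds: 0.8 ÷ 0.2 = 4.
Likelihood ratio per negative indicator = 1/3.
Target odds: 0.15 ÷ 0.85 = 3/17.
Require (1/3)ⁿ ≤ 3/17 ÷ 4 = 3/68.
(1/3)² = 1/9 is still above 3/68 but (1/3)³ = 1/27 is at or below it, so n = 3.

3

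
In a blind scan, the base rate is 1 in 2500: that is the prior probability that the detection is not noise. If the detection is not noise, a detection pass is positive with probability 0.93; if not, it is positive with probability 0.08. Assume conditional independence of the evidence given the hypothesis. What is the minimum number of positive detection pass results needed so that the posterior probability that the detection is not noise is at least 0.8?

Prior odds: 0.0004 ÷ 0.9996 = 1/2499.
Likelihood ratio of a positive = 0.93/0.08 = 11.625.
Target posterior odds = 0.8/0.2 = 4.
Require 11.625ⁿ ≥ 4 ÷ (1/2499) = 9996.
11.625³ = 804357/512 falls short of 9996 but 11.625⁴ = 74805201/4096 reaches it, so n = 4.

4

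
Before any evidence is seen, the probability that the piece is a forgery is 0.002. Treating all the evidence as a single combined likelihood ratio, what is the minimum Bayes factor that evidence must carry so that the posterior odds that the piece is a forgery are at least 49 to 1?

Prior odds = 0.002/0.998 = 1/499.
Target odds = 49.
Required Bayes factor = 49 ÷ (1/499) = 24451.

24451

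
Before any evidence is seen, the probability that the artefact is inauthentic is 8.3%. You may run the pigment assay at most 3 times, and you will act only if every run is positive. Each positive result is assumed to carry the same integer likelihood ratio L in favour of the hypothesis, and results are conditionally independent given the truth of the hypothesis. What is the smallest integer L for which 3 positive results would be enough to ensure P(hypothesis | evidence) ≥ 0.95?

Prior odds = 0.083/0.917 = 83/917.
Target odds = 0.95/0.05 = 19.
Need L³ ≥ 19 ÷ (83/917) = 17423/83.
5³ = 125 < 17423/83 ≤ 216 = 6³, so L = 6.

6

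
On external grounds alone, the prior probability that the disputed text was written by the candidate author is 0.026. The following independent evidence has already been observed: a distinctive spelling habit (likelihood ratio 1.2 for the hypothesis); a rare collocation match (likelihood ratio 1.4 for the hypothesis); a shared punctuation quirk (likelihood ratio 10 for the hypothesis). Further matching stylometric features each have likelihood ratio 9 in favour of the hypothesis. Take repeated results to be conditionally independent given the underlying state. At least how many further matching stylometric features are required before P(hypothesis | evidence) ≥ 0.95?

2

Prior odds = 0.026/0.974 = 13/487.
Combined Bayes factor of the evidence already in hand = 1.2 × 1.4 × 10 = 16.8.
Odds after that evidence = (13/487) × 16.8 = 1092/2435.
Target odds = 0.95/0.05 = 19.
Need 9ⁿ ≥ 19 ÷ (1092/2435) = 46265/1092.
9¹ = 9 falls short of 46265/1092 but 9² = 81 reaches it, so n = 2.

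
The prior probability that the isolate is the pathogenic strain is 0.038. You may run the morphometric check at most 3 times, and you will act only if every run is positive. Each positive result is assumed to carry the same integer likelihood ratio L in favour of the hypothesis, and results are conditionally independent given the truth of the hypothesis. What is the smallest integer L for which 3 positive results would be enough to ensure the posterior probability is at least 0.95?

8

Prior odds = 0.038/0.962 = 19/481.
Target odds = 0.95/0.05 = 19.
Need L³ ≥ 19 ÷ (19/481) = 481.
7³ = 343 < 481 ≤ 512 = 8³, so L = 8.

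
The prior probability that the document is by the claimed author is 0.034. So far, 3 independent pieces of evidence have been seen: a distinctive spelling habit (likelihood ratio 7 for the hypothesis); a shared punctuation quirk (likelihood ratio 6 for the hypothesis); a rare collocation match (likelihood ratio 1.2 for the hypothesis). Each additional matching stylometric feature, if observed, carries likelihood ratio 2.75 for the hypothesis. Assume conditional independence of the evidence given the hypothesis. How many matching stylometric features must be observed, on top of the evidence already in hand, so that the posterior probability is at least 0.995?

Prior odds = 0.034/0.966 = 17/483.
Combined Bayes factor of the evidence already in hand = 7 × 6 × 1.2 = 50.4.
Odds after that evidence = (17/483) × 50.4 = 204/115.
Target odds = 0.995/0.005 = 199.
Need 2.75ⁿ ≥ 199 ÷ (204/115) = 22885/204.
2.75⁴ = 57.19140625 falls short of 22885/204 but 2.75⁵ = 161051/1024 reaches it, so n = 5.

5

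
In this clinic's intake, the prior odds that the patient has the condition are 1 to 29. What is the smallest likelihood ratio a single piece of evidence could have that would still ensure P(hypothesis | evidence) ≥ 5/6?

145

Prior odds = 1/29.
Target odds = (5/6)/(1/6) = 5.
Required Bayes factor = 5 ÷ (1/29) = 145.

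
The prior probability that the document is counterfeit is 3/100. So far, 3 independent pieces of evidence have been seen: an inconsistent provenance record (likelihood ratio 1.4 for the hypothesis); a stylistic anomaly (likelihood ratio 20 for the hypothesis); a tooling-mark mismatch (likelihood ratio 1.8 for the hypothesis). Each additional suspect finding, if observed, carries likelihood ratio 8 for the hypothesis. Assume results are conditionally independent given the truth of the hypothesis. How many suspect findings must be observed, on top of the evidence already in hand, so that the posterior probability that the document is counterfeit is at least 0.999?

Prior odds = 0.03/0.97 = 3/97.
Combined Bayes factor of the evidence already in hand = 1.4 × 20 × 1.8 = 50.4.
Odds after that evidence = (3/97) × 50.4 = 756/485.
Target odds = 0.999/0.001 = 999.
Need 8ⁿ ≥ 999 ÷ (756/485) = 17945/28.
8³ = 512 falls short of 17945/28 but 8⁴ = 4096 reaches it, so n = 4.

4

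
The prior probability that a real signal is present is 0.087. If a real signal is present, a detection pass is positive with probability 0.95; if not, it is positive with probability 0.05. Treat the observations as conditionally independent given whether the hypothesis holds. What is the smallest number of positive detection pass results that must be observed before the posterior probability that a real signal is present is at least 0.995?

3

Prior odds = 0.087/0.913 = 87/913.
Likelihood ratio of a positive = 0.95/0.05 = 19.
Target posterior odds = 0.995/0.005 = 199.
Need (87/913) × 19ⁿ ≥ 199, i.e. 19ⁿ ≥ 181687/87.
19² = 361 falls short of 181687/87 but 19³ = 6859 reaches it, so n = 3.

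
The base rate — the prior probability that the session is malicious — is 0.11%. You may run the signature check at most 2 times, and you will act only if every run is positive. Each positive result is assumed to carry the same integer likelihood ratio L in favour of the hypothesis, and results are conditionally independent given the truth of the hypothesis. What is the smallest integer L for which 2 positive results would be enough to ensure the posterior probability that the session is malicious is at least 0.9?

Prior odds = 0.0011/0.9989 = 11/9989.
Target odds = 0.9/0.1 = 9.
Need L² ≥ 9 ÷ (11/9989) = 89901/11.
90² = 8100 < 89901/11 ≤ 8281 = 91², so L = 91.

91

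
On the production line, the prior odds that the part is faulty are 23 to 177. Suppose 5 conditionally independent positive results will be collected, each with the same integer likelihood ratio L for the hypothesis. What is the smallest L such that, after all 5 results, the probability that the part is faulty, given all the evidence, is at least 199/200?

Prior odds = 23/177.
Target odds = 0.995/0.005 = 199.
Need L⁵ ≥ 199 ÷ (23/177) = 35223/23.
4⁵ = 1024 < 35223/23 ≤ 3125 = 5⁵, so L = 5.

5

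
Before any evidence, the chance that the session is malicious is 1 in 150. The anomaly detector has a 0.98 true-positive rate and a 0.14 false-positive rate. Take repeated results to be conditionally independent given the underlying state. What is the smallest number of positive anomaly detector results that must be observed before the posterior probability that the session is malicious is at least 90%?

4

Prior odds = (1/150)/(149/150) = 1/149.
Likelihood ratio of a positive result = 0.98/0.14 = 7.
Target posterior odds = 0.9/0.1 = 9.
Need (1/149) × 7ⁿ ≥ 9, i.e. 7ⁿ ≥ 1341.
7³ = 343 falls short of 1341 but 7⁴ = 2401 reaches it, so n = 4.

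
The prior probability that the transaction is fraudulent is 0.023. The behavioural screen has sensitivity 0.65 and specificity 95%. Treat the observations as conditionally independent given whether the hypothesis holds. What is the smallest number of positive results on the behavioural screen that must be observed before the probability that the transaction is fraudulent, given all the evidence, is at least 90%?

Prior odds: 0.023 ÷ 0.977 = 23/977.
False-positive rate = 1 − 0.95 = 0.05; likelihood ratio of a positive = 0.65/0.05 = 13.
Target odds: 0.9 ÷ 0.1 = 9.
Require 13ⁿ ≥ 9 ÷ (23/977) = 8793/23.
13² = 169 falls short of 8793/23 but 13³ = 2197 reaches it, so n = 3.

3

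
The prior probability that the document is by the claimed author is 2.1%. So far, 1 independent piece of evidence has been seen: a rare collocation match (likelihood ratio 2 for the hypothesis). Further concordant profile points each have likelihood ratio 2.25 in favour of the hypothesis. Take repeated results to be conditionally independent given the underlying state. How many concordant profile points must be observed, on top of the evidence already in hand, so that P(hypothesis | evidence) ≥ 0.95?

Prior odds = 0.021/0.979 = 21/979.
Bayes factor of the evidence already in hand = 2.
Odds after that evidence = (21/979) × 2 = 42/979.
Target odds = 0.95/0.05 = 19.
Need 2.25ⁿ ≥ 19 ÷ (42/979) = 18601/42.
2.25⁷ = 4782969/16384 falls short of 18601/42 but 2.25⁸ = 43046721/65536 reaches it, so n = 8.

8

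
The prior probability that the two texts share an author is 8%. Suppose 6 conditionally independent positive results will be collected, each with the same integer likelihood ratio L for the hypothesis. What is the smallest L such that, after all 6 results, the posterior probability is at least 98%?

Prior odds = 0.08/0.92 = 2/23.
Target odds = 0.98/0.02 = 49.
Need L⁶ ≥ 49 ÷ (2/23) = 563.5.
2⁶ = 64 < 563.5 ≤ 729 = 3⁶, so L = 3.

3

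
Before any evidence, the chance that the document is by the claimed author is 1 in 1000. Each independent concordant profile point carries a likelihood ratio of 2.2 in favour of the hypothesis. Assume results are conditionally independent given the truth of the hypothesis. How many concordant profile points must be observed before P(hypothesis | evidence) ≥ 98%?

14

Prior odds = 0.001/0.999 = 1/999.
Likelihood ratio per concordant profile point = 2.2.
Target posterior odds = 0.98/0.02 = 49.
Require 2.2ⁿ ≥ 49 ÷ (1/999) = 48951.
2.2¹³ ≈28281 falls short of 48951 but 2.2¹⁴ ≈62218.2 reaches it, so n = 14.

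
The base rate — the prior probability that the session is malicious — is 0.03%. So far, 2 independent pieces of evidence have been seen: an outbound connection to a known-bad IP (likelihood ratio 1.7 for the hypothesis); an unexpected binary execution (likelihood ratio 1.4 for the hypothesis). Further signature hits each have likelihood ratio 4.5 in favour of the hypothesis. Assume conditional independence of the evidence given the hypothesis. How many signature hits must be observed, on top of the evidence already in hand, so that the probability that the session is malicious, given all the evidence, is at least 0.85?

Prior odds = 0.0003/0.9997 = 3/9997.
Combined Bayes factor of the evidence already in hand = 1.7 × 1.4 = 2.38.
Odds after that evidence = (3/9997) × 2.38 = 357/499850.
Target odds = 0.85/0.15 = 17/3.
Need 4.5ⁿ ≥ 17/3 ÷ (357/499850) = 499850/63.
4.5⁵ = 1845.28125 falls short of 499850/63 but 4.5⁶ = 8303.765625 reaches it, so n = 6.

6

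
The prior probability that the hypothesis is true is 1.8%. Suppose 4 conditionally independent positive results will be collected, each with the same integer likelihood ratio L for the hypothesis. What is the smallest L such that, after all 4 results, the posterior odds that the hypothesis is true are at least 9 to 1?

Prior odds = 0.018/0.982 = 9/491.
Target odds = 9.
Need L⁴ ≥ 9 ÷ (9/491) = 491.
4⁴ = 256 < 491 ≤ 625 = 5⁴, so L = 5.

5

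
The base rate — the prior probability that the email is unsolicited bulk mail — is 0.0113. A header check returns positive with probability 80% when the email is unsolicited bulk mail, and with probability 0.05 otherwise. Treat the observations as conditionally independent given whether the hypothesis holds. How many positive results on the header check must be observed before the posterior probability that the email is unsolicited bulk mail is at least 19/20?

3

Prior odds: 0.0113 ÷ 0.9887 = 113/9887.
Likelihood ratio of a positive result = 0.8/0.05 = 16.
Target posterior odds = 0.95/0.05 = 19.
Require 16ⁿ ≥ 19 ÷ (113/9887) = 187853/113.
16² = 256 falls short of 187853/113 but 16³ = 4096 reaches it, so n = 3.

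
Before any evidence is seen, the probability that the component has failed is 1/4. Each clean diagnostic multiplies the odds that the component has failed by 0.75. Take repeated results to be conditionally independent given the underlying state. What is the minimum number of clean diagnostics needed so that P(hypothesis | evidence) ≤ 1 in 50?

10

Prior odds: 0.25 ÷ 0.75 = 1/3.
Likelihood ratio per clean diagnostic = 0.75.
Target odds: 0.02 ÷ 0.98 = 1/49.
Need (1/3) × 0.75ⁿ ≤ 1/49, i.e. 0.75ⁿ ≤ 3/49.
0.75⁹ = 19683/262144 is still above 3/49 but 0.75¹⁰ = 59049/1048576 is at or below it, so n = 10.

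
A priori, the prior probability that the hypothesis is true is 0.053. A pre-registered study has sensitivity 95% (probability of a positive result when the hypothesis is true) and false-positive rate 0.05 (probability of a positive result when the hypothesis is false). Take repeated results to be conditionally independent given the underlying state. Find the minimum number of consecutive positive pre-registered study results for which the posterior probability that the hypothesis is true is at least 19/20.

2

Prior odds = 0.053/0.947 = 53/947.
Likelihood ratio of a positive result = 0.95/0.05 = 19.
Target posterior odds = 0.95/0.05 = 19.
Require 19ⁿ ≥ 19 ÷ (53/947) = 17993/53.
19¹ = 19 falls short of 17993/53 but 19² = 361 reaches it, so n = 2.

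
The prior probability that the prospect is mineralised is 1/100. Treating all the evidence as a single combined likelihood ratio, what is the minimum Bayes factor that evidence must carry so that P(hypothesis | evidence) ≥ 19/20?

1881

Prior odds = 0.01/0.99 = 1/99.
Target odds = 0.95/0.05 = 19.
Required Bayes factor = 19 ÷ (1/99) = 1881.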